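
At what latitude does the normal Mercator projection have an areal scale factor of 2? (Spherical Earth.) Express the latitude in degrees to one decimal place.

Mercator areal scale is sec²φ.
sec²φ = 2  ⇒  cos²φ = 0.5000  ⇒  cos φ = 0.7071.
φ = arccos(0.7071) ≈ 45.0°.

45.0°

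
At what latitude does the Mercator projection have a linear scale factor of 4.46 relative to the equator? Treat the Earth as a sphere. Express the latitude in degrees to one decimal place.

Mercator scale is k = sec φ = 1/cos φ.
1/cos φ = 4.46  ⇒  cos φ = 0.2242  ⇒  φ = arccos(0.2242) ≈ 77.0°.

77.0°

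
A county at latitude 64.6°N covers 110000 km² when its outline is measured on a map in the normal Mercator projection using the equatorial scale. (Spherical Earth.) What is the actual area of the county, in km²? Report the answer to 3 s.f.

The Mercator projection is conformal; its linear scale factor is the same in every direction and equals sec φ = 1/cos φ.
Areal scale = k² = sec²φ = 1/cos²(64.6°) = 1/0.4289² = 5.435.
True area = apparent / (areal scale) = 110000 / 5.435 ≈ 20200 km².

20200 km²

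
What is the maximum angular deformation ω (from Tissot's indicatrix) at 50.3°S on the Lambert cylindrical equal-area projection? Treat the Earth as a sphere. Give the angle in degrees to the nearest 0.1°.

49.7°

The Lambert cylindrical equal-area projection is the cylindrical equal-area projection with its standard parallel at the equator (φ₀ = 0). For cylindrical equal-area with standard parallel φ₀, h = cos φ / cos φ₀ and k = cos φ₀ / cos φ, so h·k = 1.
At 50.3°: h = 0.6388, k = 1.566; principal scales a = 1.566, b = 0.6388.
sin(ω/2) = (a − b)/(a + b) = 0.9267/2.204 = 0.4204, so ω = 2 arcsin(0.4204) ≈ 49.7°.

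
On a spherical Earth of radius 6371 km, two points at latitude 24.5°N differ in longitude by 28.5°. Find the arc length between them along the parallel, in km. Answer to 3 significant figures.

Arc length along a parallel = R cos φ · Δλ (with Δλ in radians).
= 6371 × cos 24.5° × (28.5° × π/180) = 6371 × 0.9100 × 0.4974 ≈ 2880 km.

2880 km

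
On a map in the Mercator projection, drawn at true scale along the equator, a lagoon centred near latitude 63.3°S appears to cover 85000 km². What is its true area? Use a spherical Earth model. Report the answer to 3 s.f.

17200 km²

Mercator is conformal, so the point scale is isotropic: h = k = sec φ = 1/cos φ.
Areal scale = k² = sec²φ = 1/cos²(63.3°) = 1/0.4493² = 4.953.
True area = apparent / (areal scale) = 85000 / 4.953 ≈ 17200 km².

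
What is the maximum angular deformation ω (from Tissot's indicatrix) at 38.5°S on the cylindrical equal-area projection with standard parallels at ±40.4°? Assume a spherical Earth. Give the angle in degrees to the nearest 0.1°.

For cylindrical equal-area with standard parallel φ₀, h = cos φ / cos φ₀ and k = cos φ₀ / cos φ, so h·k = 1.
At 38.5°: h = 1.028, k = 0.9731; principal scales a = 1.028, b = 0.9731.
sin(ω/2) = (a − b)/(a + b) = 0.05459/2.001 = 0.02728, so ω = 2 arcsin(0.02728) ≈ 3.1°.

3.1°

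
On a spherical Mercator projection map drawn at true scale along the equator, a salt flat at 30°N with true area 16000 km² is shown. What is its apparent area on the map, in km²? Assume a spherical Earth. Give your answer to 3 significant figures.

For Mercator, h = k = sec φ (a conformal cylindrical projection has a single point scale, 1/cos φ).
Areal scale = k² = sec²φ = 1/cos²(30°) = 1/0.8660² = 1.333.
Apparent area = 16000 × 1.333 ≈ 21300 km².

21300 km²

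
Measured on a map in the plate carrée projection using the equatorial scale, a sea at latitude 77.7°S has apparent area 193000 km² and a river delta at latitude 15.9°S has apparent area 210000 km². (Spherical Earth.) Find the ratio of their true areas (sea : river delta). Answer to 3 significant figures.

On the plate carrée, areal scale = h·k = 1 × sec φ, so true area = apparent × cos φ.
True area of sea: 193000 × cos(77.7°) = 193000 × 0.2130 = 41110 km².
True area of river delta: 210000 × cos(15.9°) = 210000 × 0.9617 = 202000 km².
Ratio = 41110 / 202000 ≈ 0.204.

0.204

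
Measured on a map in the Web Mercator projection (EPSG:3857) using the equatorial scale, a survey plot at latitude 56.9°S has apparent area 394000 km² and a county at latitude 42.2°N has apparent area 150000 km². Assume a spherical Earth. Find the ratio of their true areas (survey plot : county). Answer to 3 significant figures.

Since Mercator area scale is 1/cos²φ, the true area equals the apparent area multiplied by cos²φ.
True area of survey plot: 394000 × cos²(56.9°) = 394000 × 0.2982 = 117500 km².
True area of county: 150000 × cos²(42.2°) = 150000 × 0.5488 = 82320 km².
Ratio = 117500 / 82320 ≈ 1.43.

1.43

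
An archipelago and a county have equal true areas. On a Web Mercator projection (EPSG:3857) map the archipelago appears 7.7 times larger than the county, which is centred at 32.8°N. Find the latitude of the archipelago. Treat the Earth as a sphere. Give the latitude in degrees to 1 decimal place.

On Mercator, (apparent₁)/(apparent₂) = sec²φ₁ / sec²φ₂ when true areas are equal.
cos²φ₂ / cos²φ₁ = 7.7  ⇒  cos φ₁ = cos 32.8° / √7.7 = 0.8406/2.775 = 0.3029.
φ₁ = arccos(0.3029) ≈ 72.4°.

72.4°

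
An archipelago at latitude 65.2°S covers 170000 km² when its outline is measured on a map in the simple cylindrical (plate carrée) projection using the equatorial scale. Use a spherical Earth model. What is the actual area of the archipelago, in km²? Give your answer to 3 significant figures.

71300 km²

Plate carrée maps x = Rλ, y = Rφ. The meridian scale is h = 1 and the parallel scale is k = 1/cos φ = sec φ.
Areal scale = h·k = 1 × sec φ; at 65.2°, h = 1.000, k = 2.384, so h·k = 2.384.
True area = apparent / (areal scale) = 170000 / 2.384 ≈ 71300 km².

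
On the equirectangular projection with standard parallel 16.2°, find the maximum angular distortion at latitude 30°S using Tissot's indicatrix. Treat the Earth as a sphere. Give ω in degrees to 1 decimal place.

The equidistant cylindrical projection with φ₀ = 16.2° has h = 1 (meridians true) and k = cos φ₀ / cos φ along parallels.
At 30°: h = 1.000, k = 1.109; principal scales a = 1.109, b = 1.000.
sin(ω/2) = (a − b)/(a + b) = 0.1089/2.109 = 0.05162, so ω = 2 arcsin(0.05162) ≈ 5.9°.

5.9°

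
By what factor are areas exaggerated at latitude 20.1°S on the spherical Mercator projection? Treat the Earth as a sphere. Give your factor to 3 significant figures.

1.13

For Mercator, h = k = sec φ (a conformal cylindrical projection has a single point scale, 1/cos φ).
Areal scale = k² = sec²φ = 1/cos²(20.1°) = 1/0.9391² = 1.134.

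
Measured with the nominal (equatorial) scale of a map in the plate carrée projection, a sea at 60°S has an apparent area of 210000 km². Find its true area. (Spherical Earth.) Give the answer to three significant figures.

105000 km²

In the plate carrée (x = Rλ, y = Rφ), meridians are true-scale (h = 1) and parallels are stretched by k = sec φ.
Areal scale = h·k = 1 × sec φ; at 60°, h = 1.000, k = 2.000, so h·k = 2.000.
True area = apparent / (areal scale) = 210000 / 2.000 ≈ 105000 km².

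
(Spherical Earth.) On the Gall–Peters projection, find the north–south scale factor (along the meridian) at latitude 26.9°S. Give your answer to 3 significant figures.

Gall–Peters is a cylindrical equal-area projection with standard parallels at ±45°. For cylindrical equal-area with standard parallel φ₀, h = cos φ / cos φ₀ and k = cos φ₀ / cos φ, so h·k = 1.
h = cos 26.9° / cos 45° = 0.8918/0.7071 = 1.261.

1.26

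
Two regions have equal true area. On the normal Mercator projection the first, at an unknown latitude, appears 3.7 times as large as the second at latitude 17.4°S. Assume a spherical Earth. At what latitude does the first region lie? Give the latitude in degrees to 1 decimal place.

For equal true areas on Mercator, apparent areas scale as sec²φ, so the ratio is cos²φ₂ / cos²φ₁.
cos²φ₂ / cos²φ₁ = 3.7  ⇒  cos φ₁ = cos 17.4° / √3.7 = 0.9542/1.924 = 0.4961.
φ₁ = arccos(0.4961) ≈ 60.3°.

60.3°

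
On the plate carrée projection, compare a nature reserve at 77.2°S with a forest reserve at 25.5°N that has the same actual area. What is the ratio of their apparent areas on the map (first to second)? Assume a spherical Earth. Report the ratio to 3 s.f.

For the equirectangular projection with φ₀ = 0 (plate carrée), h = 1 along meridians and k = sec φ along parallels.
Areal scale at 77.2°: h·k = 1.000 × 4.514 = 4.514.
Areal scale at 25.5°: h·k = 1.000 × 1.108 = 1.108.
Ratio = 4.514/1.108 ≈ 4.07.

4.07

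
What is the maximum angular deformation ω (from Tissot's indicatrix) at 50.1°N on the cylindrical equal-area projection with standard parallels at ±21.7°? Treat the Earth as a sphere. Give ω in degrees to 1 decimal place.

41.5°

A cylindrical equal-area projection with standard parallel φ₀ has meridian scale h = cos φ / cos φ₀ and parallel scale k = cos φ₀ / cos φ (so areas are preserved, h·k = 1).
At 50.1°: h = 0.6904, k = 1.448; principal scales a = 1.448, b = 0.6904.
sin(ω/2) = (a − b)/(a + b) = 0.7581/2.139 = 0.3544, so ω = 2 arcsin(0.3544) ≈ 41.5°.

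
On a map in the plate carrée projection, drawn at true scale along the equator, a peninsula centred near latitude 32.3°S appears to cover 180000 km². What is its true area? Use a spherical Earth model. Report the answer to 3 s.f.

152000 km²

In the plate carrée (x = Rλ, y = Rφ), meridians are true-scale (h = 1) and parallels are stretched by k = sec φ.
Areal scale = h·k = 1 × sec φ; at 32.3°, h = 1.000, k = 1.183, so h·k = 1.183.
True area = apparent / (areal scale) = 180000 / 1.183 ≈ 152000 km².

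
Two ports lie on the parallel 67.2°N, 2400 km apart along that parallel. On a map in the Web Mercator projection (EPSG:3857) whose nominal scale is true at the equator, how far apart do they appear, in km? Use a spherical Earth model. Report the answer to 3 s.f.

6190 km

Mercator is conformal, so the point scale is isotropic: h = k = sec φ = 1/cos φ.
Along the parallel, k = sec 67.2° = 1/0.3875 = 2.581.
Map distance = 2400 × 2.581 ≈ 6190 km.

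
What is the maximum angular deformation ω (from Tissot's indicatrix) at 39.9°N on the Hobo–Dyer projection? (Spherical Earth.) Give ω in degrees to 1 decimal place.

Hobo–Dyer is a cylindrical equal-area projection with standard parallels at ±37.5°. A cylindrical equal-area projection with standard parallel φ₀ has meridian scale h = cos φ / cos φ₀ and parallel scale k = cos φ₀ / cos φ (so areas are preserved, h·k = 1).
At 39.9°: h = 0.9670, k = 1.034; principal scales a = 1.034, b = 0.9670.
sin(ω/2) = (a − b)/(a + b) = 0.06715/2.001 = 0.03355, so ω = 2 arcsin(0.03355) ≈ 3.8°.

3.8°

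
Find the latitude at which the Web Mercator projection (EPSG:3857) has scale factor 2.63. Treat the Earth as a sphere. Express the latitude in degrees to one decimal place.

Mercator scale is k = sec φ = 1/cos φ.
1/cos φ = 2.63  ⇒  cos φ = 0.3802  ⇒  φ = arccos(0.3802) ≈ 67.7°.

67.7°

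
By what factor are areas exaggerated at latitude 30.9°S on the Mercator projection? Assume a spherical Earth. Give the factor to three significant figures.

Mercator is conformal, so the point scale is isotropic: h = k = sec φ = 1/cos φ.
Areal scale = k² = sec²φ = 1/cos²(30.9°) = 1/0.8581² = 1.358.

1.36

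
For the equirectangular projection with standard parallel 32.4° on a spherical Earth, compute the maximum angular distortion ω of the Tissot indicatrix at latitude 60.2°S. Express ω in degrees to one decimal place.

With standard parallel φ₀ = 32.4°, the equirectangular projection gives x = Rλ cos φ₀, y = Rφ, so h = 1 and k = cos 32.4° / cos φ.
At 60.2°: h = 1.000, k = 1.699; principal scales a = 1.699, b = 1.000.
sin(ω/2) = (a − b)/(a + b) = 0.6989/2.699 = 0.2590, so ω = 2 arcsin(0.2590) ≈ 30.0°.

30.0°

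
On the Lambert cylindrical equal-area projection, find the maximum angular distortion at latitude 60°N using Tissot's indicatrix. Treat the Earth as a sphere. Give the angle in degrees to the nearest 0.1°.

73.7°

The Lambert cylindrical equal-area projection is the cylindrical equal-area projection with its standard parallel at the equator (φ₀ = 0). Cylindrical equal-area (φ₀ = 0°): h = cos φ / cos 0° along meridians, k = cos 0° / cos φ along parallels; h·k = 1.
At 60°: h = 0.5000, k = 2.000; principal scales a = 2.000, b = 0.5000.
sin(ω/2) = (a − b)/(a + b) = 1.500/2.500 = 0.6000, so ω = 2 arcsin(0.6000) ≈ 73.7°.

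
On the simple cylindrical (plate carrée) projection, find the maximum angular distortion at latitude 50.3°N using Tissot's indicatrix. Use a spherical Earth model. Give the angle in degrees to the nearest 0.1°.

25.5°

In the plate carrée (x = Rλ, y = Rφ), meridians are true-scale (h = 1) and parallels are stretched by k = sec φ.
At 50.3°: h = 1.000, k = 1.566; principal scales a = 1.566, b = 1.000.
sin(ω/2) = (a − b)/(a + b) = 0.5655/2.566 = 0.2204, so ω = 2 arcsin(0.2204) ≈ 25.5°.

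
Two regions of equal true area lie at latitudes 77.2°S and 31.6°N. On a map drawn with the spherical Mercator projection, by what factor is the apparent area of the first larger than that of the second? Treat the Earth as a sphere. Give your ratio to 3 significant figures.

Mercator areal scale is sec²φ.
At 77.2°: sec²(77.2°) = 1/0.2215² = 20.37.
At 31.6°: sec²(31.6°) = 1/0.8517² = 1.378.
Ratio = 20.37/1.378 = cos²(31.6°)/cos²(77.2°) ≈ 14.8.

14.8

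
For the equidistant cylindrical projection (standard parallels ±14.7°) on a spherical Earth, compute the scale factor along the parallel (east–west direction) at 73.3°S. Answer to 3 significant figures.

With standard parallel φ₀ = 14.7°, the equirectangular projection gives x = Rλ cos φ₀, y = Rφ, so h = 1 and k = cos 14.7° / cos φ.
k = cos 14.7° / cos 73.3° = 0.9673/0.2874 = 3.366.

3.37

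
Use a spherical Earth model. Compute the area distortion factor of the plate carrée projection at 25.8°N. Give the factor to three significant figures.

1.11

Plate carrée maps x = Rλ, y = Rφ. The meridian scale is h = 1 and the parallel scale is k = 1/cos φ = sec φ.
Areal scale = h·k = 1 × sec φ; at 25.8°, h = 1.000, k = 1.111, so h·k = 1.111.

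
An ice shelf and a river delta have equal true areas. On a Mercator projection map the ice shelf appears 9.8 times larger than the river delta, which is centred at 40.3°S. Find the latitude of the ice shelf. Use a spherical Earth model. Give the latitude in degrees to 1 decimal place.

Mercator areal scale is sec²φ, so apparent-area ratio = sec²φ₁ / sec²φ₂ = cos²φ₂ / cos²φ₁.
cos²φ₂ / cos²φ₁ = 9.8  ⇒  cos φ₁ = cos 40.3° / √9.8 = 0.7627/3.130 = 0.2436.
φ₁ = arccos(0.2436) ≈ 75.9°.

75.9°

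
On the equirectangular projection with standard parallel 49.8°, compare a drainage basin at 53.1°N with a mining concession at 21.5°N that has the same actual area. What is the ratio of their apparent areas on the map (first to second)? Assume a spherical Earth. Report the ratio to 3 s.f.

1.55

In the equirectangular projection with standard parallel φ₀ = 49.8° (x = Rλ cos φ₀, y = Rφ), meridians are true-scale (h = 1) and the parallel scale is k = cos φ₀ / cos φ.
Areal scale at 53.1°: h·k = 1.000 × 1.075 = 1.075.
Areal scale at 21.5°: h·k = 1.000 × 0.6937 = 0.6937.
Ratio = 1.075/0.6937 ≈ 1.55.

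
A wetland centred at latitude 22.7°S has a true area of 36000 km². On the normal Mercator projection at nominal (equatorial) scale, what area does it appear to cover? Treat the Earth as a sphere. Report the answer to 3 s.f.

For Mercator, h = k = sec φ (a conformal cylindrical projection has a single point scale, 1/cos φ).
Areal scale = k² = sec²φ = 1/cos²(22.7°) = 1/0.9225² = 1.175.
Apparent area = 36000 × 1.175 ≈ 42300 km².

42300 km²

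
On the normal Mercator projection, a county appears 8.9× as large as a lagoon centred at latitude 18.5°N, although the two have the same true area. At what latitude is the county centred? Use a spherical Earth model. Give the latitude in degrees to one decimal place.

71.5°

On Mercator, (apparent₁)/(apparent₂) = sec²φ₁ / sec²φ₂ when true areas are equal.
cos²φ₂ / cos²φ₁ = 8.9  ⇒  cos φ₁ = cos 18.5° / √8.9 = 0.9483/2.983 = 0.3179.
φ₁ = arccos(0.3179) ≈ 71.5°.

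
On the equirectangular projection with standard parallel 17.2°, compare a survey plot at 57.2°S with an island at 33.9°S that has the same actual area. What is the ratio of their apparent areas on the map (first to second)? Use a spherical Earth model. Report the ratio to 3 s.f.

1.53

In the equirectangular projection with standard parallel φ₀ = 17.2° (x = Rλ cos φ₀, y = Rφ), meridians are true-scale (h = 1) and the parallel scale is k = cos φ₀ / cos φ.
Areal scale at 57.2°: h·k = 1.000 × 1.763 = 1.763.
Areal scale at 33.9°: h·k = 1.000 × 1.151 = 1.151.
Ratio = 1.763/1.151 ≈ 1.53.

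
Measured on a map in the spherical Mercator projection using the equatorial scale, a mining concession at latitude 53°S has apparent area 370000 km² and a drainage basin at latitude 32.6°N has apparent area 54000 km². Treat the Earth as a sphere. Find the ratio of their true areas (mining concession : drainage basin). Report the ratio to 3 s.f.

3.50

Mercator's areal exaggeration is sec²φ; hence true area = (apparent area) · cos²φ.
True area of mining concession: 370000 × cos²(53°) = 370000 × 0.3622 = 134000 km².
True area of drainage basin: 54000 × cos²(32.6°) = 54000 × 0.7097 = 38330 km².
Ratio = 134000 / 38330 ≈ 3.50.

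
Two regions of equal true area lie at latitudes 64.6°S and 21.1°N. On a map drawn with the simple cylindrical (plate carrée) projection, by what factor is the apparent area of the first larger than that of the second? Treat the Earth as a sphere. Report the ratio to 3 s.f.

In the plate carrée (x = Rλ, y = Rφ), meridians are true-scale (h = 1) and parallels are stretched by k = sec φ.
Areal scale at 64.6°: h·k = 1.000 × 2.331 = 2.331.
Areal scale at 21.1°: h·k = 1.000 × 1.072 = 1.072.
Ratio = 2.331/1.072 ≈ 2.18.

2.18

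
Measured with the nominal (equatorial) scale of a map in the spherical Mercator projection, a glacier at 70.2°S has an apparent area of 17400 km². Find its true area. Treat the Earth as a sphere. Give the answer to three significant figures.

2000 km²

Mercator is conformal, so the point scale is isotropic: h = k = sec φ = 1/cos φ.
Areal scale = k² = sec²φ = 1/cos²(70.2°) = 1/0.3387² = 8.715.
True area = apparent / (areal scale) = 17400 / 8.715 ≈ 2000 km².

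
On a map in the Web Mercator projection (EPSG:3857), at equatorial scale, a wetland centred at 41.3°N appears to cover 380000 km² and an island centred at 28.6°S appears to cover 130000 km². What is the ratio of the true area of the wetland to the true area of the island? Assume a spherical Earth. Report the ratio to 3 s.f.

Since Mercator area scale is 1/cos²φ, the true area equals the apparent area multiplied by cos²φ.
True area of wetland: 380000 × cos²(41.3°) = 380000 × 0.5644 = 214500 km².
True area of island: 130000 × cos²(28.6°) = 130000 × 0.7709 = 100200 km².
Ratio = 214500 / 100200 ≈ 2.14.

2.14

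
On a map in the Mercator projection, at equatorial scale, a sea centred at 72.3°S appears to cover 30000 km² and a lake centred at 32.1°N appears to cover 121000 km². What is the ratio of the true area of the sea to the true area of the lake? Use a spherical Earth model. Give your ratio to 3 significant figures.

0.0319

Since Mercator area scale is 1/cos²φ, the true area equals the apparent area multiplied by cos²φ.
True area of sea: 30000 × cos²(72.3°) = 30000 × 0.09244 = 2773 km².
True area of lake: 121000 × cos²(32.1°) = 121000 × 0.7176 = 86830 km².
Ratio = 2773 / 86830 ≈ 0.0319.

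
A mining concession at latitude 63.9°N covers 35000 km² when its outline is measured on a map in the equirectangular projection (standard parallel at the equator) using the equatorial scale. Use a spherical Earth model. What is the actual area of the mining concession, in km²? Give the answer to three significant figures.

Plate carrée maps x = Rλ, y = Rφ. The meridian scale is h = 1 and the parallel scale is k = 1/cos φ = sec φ.
Areal scale = h·k = 1 × sec φ; at 63.9°, h = 1.000, k = 2.273, so h·k = 2.273.
True area = apparent / (areal scale) = 35000 / 2.273 ≈ 15400 km².

15400 km²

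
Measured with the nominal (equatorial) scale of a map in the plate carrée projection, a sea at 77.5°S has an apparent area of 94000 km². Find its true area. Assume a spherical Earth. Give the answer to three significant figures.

20300 km²

Plate carrée maps x = Rλ, y = Rφ. The meridian scale is h = 1 and the parallel scale is k = 1/cos φ = sec φ.
Areal scale = h·k = 1 × sec φ; at 77.5°, h = 1.000, k = 4.620, so h·k = 4.620.
True area = apparent / (areal scale) = 94000 / 4.620 ≈ 20300 km².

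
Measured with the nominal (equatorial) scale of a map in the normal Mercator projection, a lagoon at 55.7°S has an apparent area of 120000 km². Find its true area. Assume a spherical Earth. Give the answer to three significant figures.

Mercator is conformal, so the point scale is isotropic: h = k = sec φ = 1/cos φ.
Areal scale = k² = sec²φ = 1/cos²(55.7°) = 1/0.5635² = 3.149.
True area = apparent / (areal scale) = 120000 / 3.149 ≈ 38100 km².

38100 km²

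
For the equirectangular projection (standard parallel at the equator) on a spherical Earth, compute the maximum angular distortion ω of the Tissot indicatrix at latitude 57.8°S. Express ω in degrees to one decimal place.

35.5°

In the plate carrée (x = Rλ, y = Rφ), meridians are true-scale (h = 1) and parallels are stretched by k = sec φ.
At 57.8°: h = 1.000, k = 1.877; principal scales a = 1.877, b = 1.000.
sin(ω/2) = (a − b)/(a + b) = 0.8766/2.877 = 0.3047, so ω = 2 arcsin(0.3047) ≈ 35.5°.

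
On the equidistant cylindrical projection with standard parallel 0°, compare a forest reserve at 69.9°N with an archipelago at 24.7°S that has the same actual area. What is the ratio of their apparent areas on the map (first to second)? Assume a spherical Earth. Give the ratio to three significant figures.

2.64

Plate carrée maps x = Rλ, y = Rφ. The meridian scale is h = 1 and the parallel scale is k = 1/cos φ = sec φ.
Areal scale at 69.9°: h·k = 1.000 × 2.910 = 2.910.
Areal scale at 24.7°: h·k = 1.000 × 1.101 = 1.101.
Ratio = 2.910/1.101 ≈ 2.64.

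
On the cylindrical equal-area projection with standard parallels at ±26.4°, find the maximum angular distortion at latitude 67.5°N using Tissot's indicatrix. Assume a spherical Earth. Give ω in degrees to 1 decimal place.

87.5°

For cylindrical equal-area with standard parallel φ₀, h = cos φ / cos φ₀ and k = cos φ₀ / cos φ, so h·k = 1.
At 67.5°: h = 0.4272, k = 2.341; principal scales a = 2.341, b = 0.4272.
sin(ω/2) = (a − b)/(a + b) = 1.913/2.768 = 0.6913, so ω = 2 arcsin(0.6913) ≈ 87.5°.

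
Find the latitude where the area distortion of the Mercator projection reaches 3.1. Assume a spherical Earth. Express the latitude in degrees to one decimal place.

Mercator areal scale is sec²φ.
sec²φ = 3.1  ⇒  cos²φ = 0.3226  ⇒  cos φ = 0.5680.
φ = arccos(0.5680) ≈ 55.4°.

55.4°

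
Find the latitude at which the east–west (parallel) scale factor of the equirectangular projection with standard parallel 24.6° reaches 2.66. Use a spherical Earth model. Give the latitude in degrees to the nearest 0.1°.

In the equirectangular projection with standard parallel φ₀ = 24.6° (x = Rλ cos φ₀, y = Rφ), meridians are true-scale (h = 1) and the parallel scale is k = cos φ₀ / cos φ.
k = cos φ₀ / cos φ = 2.66  ⇒  cos φ = cos 24.6° / 2.66 = 0.3418.
φ = arccos(0.3418) ≈ 70.0°.

70.0°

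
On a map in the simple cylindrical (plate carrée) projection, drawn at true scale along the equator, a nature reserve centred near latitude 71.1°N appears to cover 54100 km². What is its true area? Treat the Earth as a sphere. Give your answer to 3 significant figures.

17500 km²

In the plate carrée (x = Rλ, y = Rφ), meridians are true-scale (h = 1) and parallels are stretched by k = sec φ.
Areal scale = h·k = 1 × sec φ; at 71.1°, h = 1.000, k = 3.087, so h·k = 3.087.
True area = apparent / (areal scale) = 54100 / 3.087 ≈ 17500 km².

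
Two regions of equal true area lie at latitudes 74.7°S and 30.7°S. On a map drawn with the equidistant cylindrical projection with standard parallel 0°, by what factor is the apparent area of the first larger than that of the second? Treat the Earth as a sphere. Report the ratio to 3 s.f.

3.26

For the equirectangular projection with φ₀ = 0 (plate carrée), h = 1 along meridians and k = sec φ along parallels.
Areal scale at 74.7°: h·k = 1.000 × 3.790 = 3.790.
Areal scale at 30.7°: h·k = 1.000 × 1.163 = 1.163.
Ratio = 3.790/1.163 ≈ 3.26.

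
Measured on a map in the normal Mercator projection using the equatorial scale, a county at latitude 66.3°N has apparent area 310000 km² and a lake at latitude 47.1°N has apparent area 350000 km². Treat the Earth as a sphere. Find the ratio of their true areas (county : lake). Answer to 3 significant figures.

0.309

On Mercator the areal scale is sec²φ, so true area = apparent × cos²φ.
True area of county: 310000 × cos²(66.3°) = 310000 × 0.1616 = 50080 km².
True area of lake: 350000 × cos²(47.1°) = 350000 × 0.4634 = 162200 km².
Ratio = 50080 / 162200 ≈ 0.309.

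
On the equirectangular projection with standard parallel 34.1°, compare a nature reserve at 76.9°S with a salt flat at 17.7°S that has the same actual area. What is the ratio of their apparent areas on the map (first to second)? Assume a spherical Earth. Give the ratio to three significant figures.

With standard parallel φ₀ = 34.1°, the equirectangular projection gives x = Rλ cos φ₀, y = Rφ, so h = 1 and k = cos 34.1° / cos φ.
Areal scale at 76.9°: h·k = 1.000 × 3.653 = 3.653.
Areal scale at 17.7°: h·k = 1.000 × 0.8692 = 0.8692.
Ratio = 3.653/0.8692 ≈ 4.20.

4.20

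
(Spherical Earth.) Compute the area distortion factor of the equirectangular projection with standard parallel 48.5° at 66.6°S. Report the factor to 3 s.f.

In the equirectangular projection with standard parallel φ₀ = 48.5° (x = Rλ cos φ₀, y = Rφ), meridians are true-scale (h = 1) and the parallel scale is k = cos φ₀ / cos φ.
Areal scale = h·k = 1 × cos φ₀ / cos φ; at 66.6°, h = 1.000, k = 1.668, so h·k = 1.668.

1.67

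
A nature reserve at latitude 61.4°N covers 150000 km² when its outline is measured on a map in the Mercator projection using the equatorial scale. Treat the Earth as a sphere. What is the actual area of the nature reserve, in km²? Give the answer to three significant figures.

Mercator is conformal, so the point scale is isotropic: h = k = sec φ = 1/cos φ.
Areal scale = k² = sec²φ = 1/cos²(61.4°) = 1/0.4787² = 4.364.
True area = apparent / (areal scale) = 150000 / 4.364 ≈ 34400 km².

34400 km²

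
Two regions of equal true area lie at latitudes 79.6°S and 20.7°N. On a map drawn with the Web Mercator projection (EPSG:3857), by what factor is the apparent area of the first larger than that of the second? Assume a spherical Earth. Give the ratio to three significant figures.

26.9

Mercator is conformal with k = sec φ, so areal scale = k² = sec²φ.
At 79.6°: sec²(79.6°) = 1/0.1805² = 30.69.
At 20.7°: sec²(20.7°) = 1/0.9354² = 1.143.
Ratio = 30.69/1.143 = cos²(20.7°)/cos²(79.6°) ≈ 26.9.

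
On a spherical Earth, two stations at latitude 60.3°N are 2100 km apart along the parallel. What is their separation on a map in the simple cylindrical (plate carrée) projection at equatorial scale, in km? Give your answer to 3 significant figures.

For the equirectangular projection with φ₀ = 0 (plate carrée), h = 1 along meridians and k = sec φ along parallels.
Along the parallel, k = sec 60.3° = 1/0.4955 = 2.018.
Map distance = 2100 × 2.018 ≈ 4240 km.

4240 km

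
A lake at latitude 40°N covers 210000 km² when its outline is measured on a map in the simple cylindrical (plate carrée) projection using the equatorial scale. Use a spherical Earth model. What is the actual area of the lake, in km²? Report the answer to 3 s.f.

Plate carrée maps x = Rλ, y = Rφ. The meridian scale is h = 1 and the parallel scale is k = 1/cos φ = sec φ.
Areal scale = h·k = 1 × sec φ; at 40°, h = 1.000, k = 1.305, so h·k = 1.305.
True area = apparent / (areal scale) = 210000 / 1.305 ≈ 161000 km².

161000 km²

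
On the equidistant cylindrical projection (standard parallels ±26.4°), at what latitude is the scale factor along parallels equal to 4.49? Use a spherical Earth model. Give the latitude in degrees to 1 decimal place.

78.5°

In the equirectangular projection with standard parallel φ₀ = 26.4° (x = Rλ cos φ₀, y = Rφ), meridians are true-scale (h = 1) and the parallel scale is k = cos φ₀ / cos φ.
k = cos φ₀ / cos φ = 4.49  ⇒  cos φ = cos 26.4° / 4.49 = 0.1995.
φ = arccos(0.1995) ≈ 78.5°.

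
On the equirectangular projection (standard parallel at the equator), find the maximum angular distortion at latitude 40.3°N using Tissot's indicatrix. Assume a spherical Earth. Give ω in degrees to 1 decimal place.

In the plate carrée (x = Rλ, y = Rφ), meridians are true-scale (h = 1) and parallels are stretched by k = sec φ.
At 40.3°: h = 1.000, k = 1.311; principal scales a = 1.311, b = 1.000.
sin(ω/2) = (a − b)/(a + b) = 0.3112/2.311 = 0.1346, so ω = 2 arcsin(0.1346) ≈ 15.5°.

15.5°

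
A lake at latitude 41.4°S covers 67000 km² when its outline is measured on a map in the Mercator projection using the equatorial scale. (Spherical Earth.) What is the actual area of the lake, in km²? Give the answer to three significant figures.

37700 km²

Mercator is conformal, so the point scale is isotropic: h = k = sec φ = 1/cos φ.
Areal scale = k² = sec²φ = 1/cos²(41.4°) = 1/0.7501² = 1.777.
True area = apparent / (areal scale) = 67000 / 1.777 ≈ 37700 km².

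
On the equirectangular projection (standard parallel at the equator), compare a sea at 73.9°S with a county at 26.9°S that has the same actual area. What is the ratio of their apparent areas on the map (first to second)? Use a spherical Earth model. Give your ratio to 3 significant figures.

Plate carrée maps x = Rλ, y = Rφ. The meridian scale is h = 1 and the parallel scale is k = 1/cos φ = sec φ.
Areal scale at 73.9°: h·k = 1.000 × 3.606 = 3.606.
Areal scale at 26.9°: h·k = 1.000 × 1.121 = 1.121.
Ratio = 3.606/1.121 ≈ 3.22.

3.22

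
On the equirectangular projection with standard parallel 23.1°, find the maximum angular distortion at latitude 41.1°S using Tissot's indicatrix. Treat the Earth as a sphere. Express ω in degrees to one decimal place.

11.4°

In the equirectangular projection with standard parallel φ₀ = 23.1° (x = Rλ cos φ₀, y = Rφ), meridians are true-scale (h = 1) and the parallel scale is k = cos φ₀ / cos φ.
At 41.1°: h = 1.000, k = 1.221; principal scales a = 1.221, b = 1.000.
sin(ω/2) = (a − b)/(a + b) = 0.2206/2.221 = 0.09935, so ω = 2 arcsin(0.09935) ≈ 11.4°.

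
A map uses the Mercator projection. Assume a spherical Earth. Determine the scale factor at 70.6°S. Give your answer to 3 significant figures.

3.01

For Mercator, h = k = sec φ (a conformal cylindrical projection has a single point scale, 1/cos φ).
k = 1/cos 70.6° = 1/0.3322 = 3.011.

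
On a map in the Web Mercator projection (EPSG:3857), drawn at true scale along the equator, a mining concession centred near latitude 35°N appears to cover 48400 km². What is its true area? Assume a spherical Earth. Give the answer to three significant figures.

32500 km²

The Mercator projection is conformal; its linear scale factor is the same in every direction and equals sec φ = 1/cos φ.
Areal scale = k² = sec²φ = 1/cos²(35°) = 1/0.8192² = 1.490.
True area = apparent / (areal scale) = 48400 / 1.490 ≈ 32500 km².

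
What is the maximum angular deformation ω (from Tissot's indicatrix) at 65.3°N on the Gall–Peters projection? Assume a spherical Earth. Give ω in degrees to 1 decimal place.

Gall–Peters is a cylindrical equal-area projection with standard parallels at ±45°. For cylindrical equal-area with standard parallel φ₀, h = cos φ / cos φ₀ and k = cos φ₀ / cos φ, so h·k = 1.
At 65.3°: h = 0.5910, k = 1.692; principal scales a = 1.692, b = 0.5910.
sin(ω/2) = (a − b)/(a + b) = 1.101/2.283 = 0.4823, so ω = 2 arcsin(0.4823) ≈ 57.7°.

57.7°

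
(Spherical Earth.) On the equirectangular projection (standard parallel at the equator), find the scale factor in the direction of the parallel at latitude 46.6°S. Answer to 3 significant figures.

1.46

Plate carrée maps x = Rλ, y = Rφ. The meridian scale is h = 1 and the parallel scale is k = 1/cos φ = sec φ.
k = 1/cos 46.6° = 1/0.6871 = 1.455.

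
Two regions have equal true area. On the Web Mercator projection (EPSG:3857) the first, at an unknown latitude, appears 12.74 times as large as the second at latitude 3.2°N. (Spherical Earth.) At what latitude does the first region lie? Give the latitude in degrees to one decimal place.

73.8°

For equal true areas on Mercator, apparent areas scale as sec²φ, so the ratio is cos²φ₂ / cos²φ₁.
cos²φ₂ / cos²φ₁ = 12.74  ⇒  cos φ₁ = cos 3.2° / √12.74 = 0.9984/3.569 = 0.2797.
φ₁ = arccos(0.2797) ≈ 73.8°.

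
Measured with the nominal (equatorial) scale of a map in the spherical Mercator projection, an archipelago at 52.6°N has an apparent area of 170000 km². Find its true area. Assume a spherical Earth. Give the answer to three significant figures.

62700 km²

Mercator is conformal, so the point scale is isotropic: h = k = sec φ = 1/cos φ.
Areal scale = k² = sec²φ = 1/cos²(52.6°) = 1/0.6074² = 2.711.
True area = apparent / (areal scale) = 170000 / 2.711 ≈ 62700 km².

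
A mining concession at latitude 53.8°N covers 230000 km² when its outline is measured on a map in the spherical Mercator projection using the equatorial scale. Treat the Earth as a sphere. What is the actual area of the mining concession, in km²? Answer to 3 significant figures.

Mercator is conformal, so the point scale is isotropic: h = k = sec φ = 1/cos φ.
Areal scale = k² = sec²φ = 1/cos²(53.8°) = 1/0.5906² = 2.867.
True area = apparent / (areal scale) = 230000 / 2.867 ≈ 80200 km².

80200 km²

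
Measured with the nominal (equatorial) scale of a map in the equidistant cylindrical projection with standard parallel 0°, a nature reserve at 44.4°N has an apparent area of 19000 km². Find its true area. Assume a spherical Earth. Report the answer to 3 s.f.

Plate carrée maps x = Rλ, y = Rφ. The meridian scale is h = 1 and the parallel scale is k = 1/cos φ = sec φ.
Areal scale = h·k = 1 × sec φ; at 44.4°, h = 1.000, k = 1.400, so h·k = 1.400.
True area = apparent / (areal scale) = 19000 / 1.400 ≈ 13600 km².

13600 km²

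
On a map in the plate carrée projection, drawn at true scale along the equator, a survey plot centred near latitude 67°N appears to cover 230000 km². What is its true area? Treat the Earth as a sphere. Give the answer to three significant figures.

89900 km²

In the plate carrée (x = Rλ, y = Rφ), meridians are true-scale (h = 1) and parallels are stretched by k = sec φ.
Areal scale = h·k = 1 × sec φ; at 67°, h = 1.000, k = 2.559, so h·k = 2.559.
True area = apparent / (areal scale) = 230000 / 2.559 ≈ 89900 km².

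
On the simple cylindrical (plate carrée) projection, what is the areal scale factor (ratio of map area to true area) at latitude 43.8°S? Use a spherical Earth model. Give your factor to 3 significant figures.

For the equirectangular projection with φ₀ = 0 (plate carrée), h = 1 along meridians and k = sec φ along parallels.
Areal scale = h·k = 1 × sec φ; at 43.8°, h = 1.000, k = 1.386, so h·k = 1.386.

1.39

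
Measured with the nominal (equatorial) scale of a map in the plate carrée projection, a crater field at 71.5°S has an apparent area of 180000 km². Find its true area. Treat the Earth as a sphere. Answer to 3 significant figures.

For the equirectangular projection with φ₀ = 0 (plate carrée), h = 1 along meridians and k = sec φ along parallels.
Areal scale = h·k = 1 × sec φ; at 71.5°, h = 1.000, k = 3.152, so h·k = 3.152.
True area = apparent / (areal scale) = 180000 / 3.152 ≈ 57100 km².

57100 km²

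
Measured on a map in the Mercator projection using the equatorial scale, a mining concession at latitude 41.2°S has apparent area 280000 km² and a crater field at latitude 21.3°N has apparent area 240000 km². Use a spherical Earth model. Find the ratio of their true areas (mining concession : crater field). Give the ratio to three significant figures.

0.761

On Mercator the areal scale is sec²φ, so true area = apparent × cos²φ.
True area of mining concession: 280000 × cos²(41.2°) = 280000 × 0.5661 = 158500 km².
True area of crater field: 240000 × cos²(21.3°) = 240000 × 0.8680 = 208300 km².
Ratio = 158500 / 208300 ≈ 0.761.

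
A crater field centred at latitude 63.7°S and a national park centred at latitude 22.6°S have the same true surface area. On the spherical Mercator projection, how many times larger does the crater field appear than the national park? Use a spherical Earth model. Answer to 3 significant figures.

Mercator areal scale is sec²φ.
At 63.7°: sec²(63.7°) = 1/0.4431² = 5.094.
At 22.6°: sec²(22.6°) = 1/0.9232² = 1.173.
Ratio = 5.094/1.173 = cos²(22.6°)/cos²(63.7°) ≈ 4.34.

4.34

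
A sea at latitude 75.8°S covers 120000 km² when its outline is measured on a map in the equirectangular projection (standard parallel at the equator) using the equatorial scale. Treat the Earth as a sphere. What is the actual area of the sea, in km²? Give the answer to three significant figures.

29400 km²

For the equirectangular projection with φ₀ = 0 (plate carrée), h = 1 along meridians and k = sec φ along parallels.
Areal scale = h·k = 1 × sec φ; at 75.8°, h = 1.000, k = 4.077, so h·k = 4.077.
True area = apparent / (areal scale) = 120000 / 4.077 ≈ 29400 km².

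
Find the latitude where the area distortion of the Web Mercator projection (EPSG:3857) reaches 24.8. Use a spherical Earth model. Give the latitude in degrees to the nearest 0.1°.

Mercator areal scale is sec²φ.
sec²φ = 24.8  ⇒  cos²φ = 0.04032  ⇒  cos φ = 0.2008.
φ = arccos(0.2008) ≈ 78.4°.

78.4°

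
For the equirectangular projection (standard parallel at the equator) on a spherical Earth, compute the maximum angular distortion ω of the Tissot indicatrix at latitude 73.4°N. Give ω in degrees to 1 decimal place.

Plate carrée maps x = Rλ, y = Rφ. The meridian scale is h = 1 and the parallel scale is k = 1/cos φ = sec φ.
At 73.4°: h = 1.000, k = 3.500; principal scales a = 3.500, b = 1.000.
sin(ω/2) = (a − b)/(a + b) = 2.500/4.500 = 0.5556, so ω = 2 arcsin(0.5556) ≈ 67.5°.

67.5°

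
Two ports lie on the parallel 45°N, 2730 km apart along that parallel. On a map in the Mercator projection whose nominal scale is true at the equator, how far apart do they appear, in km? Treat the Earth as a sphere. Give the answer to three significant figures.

3860 km

The Mercator projection is conformal; its linear scale factor is the same in every direction and equals sec φ = 1/cos φ.
Along the parallel, k = sec 45° = 1/0.7071 = 1.414.
Map distance = 2730 × 1.414 ≈ 3860 km.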